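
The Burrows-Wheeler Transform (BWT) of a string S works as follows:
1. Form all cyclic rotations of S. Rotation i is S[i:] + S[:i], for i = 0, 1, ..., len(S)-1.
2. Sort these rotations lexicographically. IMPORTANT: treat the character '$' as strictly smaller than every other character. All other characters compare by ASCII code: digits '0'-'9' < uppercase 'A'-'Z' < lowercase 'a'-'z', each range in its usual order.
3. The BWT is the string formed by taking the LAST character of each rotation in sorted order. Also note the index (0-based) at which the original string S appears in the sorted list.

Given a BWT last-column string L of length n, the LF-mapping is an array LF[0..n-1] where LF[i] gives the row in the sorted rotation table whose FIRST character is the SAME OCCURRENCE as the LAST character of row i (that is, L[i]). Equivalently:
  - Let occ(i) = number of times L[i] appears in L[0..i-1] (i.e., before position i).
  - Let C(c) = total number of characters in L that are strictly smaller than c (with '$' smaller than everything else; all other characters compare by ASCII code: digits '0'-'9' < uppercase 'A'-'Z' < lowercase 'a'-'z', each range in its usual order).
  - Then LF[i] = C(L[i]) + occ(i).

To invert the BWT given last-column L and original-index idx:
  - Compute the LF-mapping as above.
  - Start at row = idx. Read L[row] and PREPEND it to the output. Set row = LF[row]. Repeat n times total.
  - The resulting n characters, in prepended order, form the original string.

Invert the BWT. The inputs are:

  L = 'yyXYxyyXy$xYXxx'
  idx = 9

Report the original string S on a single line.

LF mapping: 10 11 1 4 6 12 13 2 14 0 7 5 3 8 9
Walk LF starting at row 9, prepending L[row]:
  step 1: row=9, L[9]='$', prepend. Next row=LF[9]=0
  step 2: row=0, L[0]='y', prepend. Next row=LF[0]=10
  step 3: row=10, L[10]='x', prepend. Next row=LF[10]=7
  step 4: row=7, L[7]='X', prepend. Next row=LF[7]=2
  step 5: row=2, L[2]='X', prepend. Next row=LF[2]=1
  step 6: row=1, L[1]='y', prepend. Next row=LF[1]=11
  step 7: row=11, L[11]='Y', prepend. Next row=LF[11]=5
  step 8: row=5, L[5]='y', prepend. Next row=LF[5]=12
  step 9: row=12, L[12]='X', prepend. Next row=LF[12]=3
  step 10: row=3, L[3]='Y', prepend. Next row=LF[3]=4
  step 11: row=4, L[4]='x', prepend. Next row=LF[4]=6
  step 12: row=6, L[6]='y', prepend. Next row=LF[6]=13
  step 13: row=13, L[13]='x', prepend. Next row=LF[13]=8
  step 14: row=8, L[8]='y', prepend. Next row=LF[8]=14
  step 15: row=14, L[14]='x', prepend. Next row=LF[14]=9
Reversed output: xyxyxYXyYyXXxy$

Answer: xyxyxYXyYyXXxy$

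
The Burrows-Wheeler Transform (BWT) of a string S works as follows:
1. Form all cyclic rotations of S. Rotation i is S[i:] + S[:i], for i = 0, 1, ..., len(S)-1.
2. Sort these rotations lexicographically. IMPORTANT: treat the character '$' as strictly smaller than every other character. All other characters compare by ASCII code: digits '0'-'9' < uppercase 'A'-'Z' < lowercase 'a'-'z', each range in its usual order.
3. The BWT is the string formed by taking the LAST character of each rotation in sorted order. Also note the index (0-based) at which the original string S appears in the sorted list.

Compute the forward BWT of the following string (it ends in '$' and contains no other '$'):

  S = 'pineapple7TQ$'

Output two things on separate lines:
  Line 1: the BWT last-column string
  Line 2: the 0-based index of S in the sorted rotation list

All 13 rotations (rotation i = S[i:]+S[:i]):
  rot[0] = pineapple7TQ$
  rot[1] = ineapple7TQ$p
  rot[2] = neapple7TQ$pi
  rot[3] = eapple7TQ$pin
  rot[4] = apple7TQ$pine
  rot[5] = pple7TQ$pinea
  rot[6] = ple7TQ$pineap
  rot[7] = le7TQ$pineapp
  rot[8] = e7TQ$pineappl
  rot[9] = 7TQ$pineapple
  rot[10] = TQ$pineapple7
  rot[11] = Q$pineapple7T
  rot[12] = $pineapple7TQ
Sorted (with $ < everything):
  sorted[0] = $pineapple7TQ  (last char: 'Q')
  sorted[1] = 7TQ$pineapple  (last char: 'e')
  sorted[2] = Q$pineapple7T  (last char: 'T')
  sorted[3] = TQ$pineapple7  (last char: '7')
  sorted[4] = apple7TQ$pine  (last char: 'e')
  sorted[5] = e7TQ$pineappl  (last char: 'l')
  sorted[6] = eapple7TQ$pin  (last char: 'n')
  sorted[7] = ineapple7TQ$p  (last char: 'p')
  sorted[8] = le7TQ$pineapp  (last char: 'p')
  sorted[9] = neapple7TQ$pi  (last char: 'i')
  sorted[10] = pineapple7TQ$  (last char: '$')
  sorted[11] = ple7TQ$pineap  (last char: 'p')
  sorted[12] = pple7TQ$pinea  (last char: 'a')
Last column: QeT7elnppi$pa
Original string S is at sorted index 10

Answer: QeT7elnppi$pa
10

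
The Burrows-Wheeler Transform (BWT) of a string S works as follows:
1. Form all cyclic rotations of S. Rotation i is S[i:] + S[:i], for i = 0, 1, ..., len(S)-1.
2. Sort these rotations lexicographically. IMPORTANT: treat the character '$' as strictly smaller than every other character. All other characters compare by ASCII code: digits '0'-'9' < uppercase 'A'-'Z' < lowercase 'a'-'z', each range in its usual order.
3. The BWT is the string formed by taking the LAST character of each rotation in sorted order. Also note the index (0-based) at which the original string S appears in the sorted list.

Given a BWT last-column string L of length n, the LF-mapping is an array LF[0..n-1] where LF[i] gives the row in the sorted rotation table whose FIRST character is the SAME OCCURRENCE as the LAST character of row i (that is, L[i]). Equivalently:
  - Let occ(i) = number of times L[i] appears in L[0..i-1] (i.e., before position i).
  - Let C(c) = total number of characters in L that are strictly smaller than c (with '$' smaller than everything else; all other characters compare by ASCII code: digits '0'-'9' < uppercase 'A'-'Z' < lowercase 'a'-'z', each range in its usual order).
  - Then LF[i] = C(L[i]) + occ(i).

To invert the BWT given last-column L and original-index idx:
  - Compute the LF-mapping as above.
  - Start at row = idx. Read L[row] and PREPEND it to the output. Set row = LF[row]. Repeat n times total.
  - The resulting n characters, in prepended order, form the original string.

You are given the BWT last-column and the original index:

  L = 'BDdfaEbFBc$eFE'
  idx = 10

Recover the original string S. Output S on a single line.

LF mapping: 1 3 11 13 8 4 9 6 2 10 0 12 7 5
Walk LF starting at row 10, prepending L[row]:
  step 1: row=10, L[10]='$', prepend. Next row=LF[10]=0
  step 2: row=0, L[0]='B', prepend. Next row=LF[0]=1
  step 3: row=1, L[1]='D', prepend. Next row=LF[1]=3
  step 4: row=3, L[3]='f', prepend. Next row=LF[3]=13
  step 5: row=13, L[13]='E', prepend. Next row=LF[13]=5
  step 6: row=5, L[5]='E', prepend. Next row=LF[5]=4
  step 7: row=4, L[4]='a', prepend. Next row=LF[4]=8
  step 8: row=8, L[8]='B', prepend. Next row=LF[8]=2
  step 9: row=2, L[2]='d', prepend. Next row=LF[2]=11
  step 10: row=11, L[11]='e', prepend. Next row=LF[11]=12
  step 11: row=12, L[12]='F', prepend. Next row=LF[12]=7
  step 12: row=7, L[7]='F', prepend. Next row=LF[7]=6
  step 13: row=6, L[6]='b', prepend. Next row=LF[6]=9
  step 14: row=9, L[9]='c', prepend. Next row=LF[9]=10
Reversed output: cbFFedBaEEfDB$

Answer: cbFFedBaEEfDB$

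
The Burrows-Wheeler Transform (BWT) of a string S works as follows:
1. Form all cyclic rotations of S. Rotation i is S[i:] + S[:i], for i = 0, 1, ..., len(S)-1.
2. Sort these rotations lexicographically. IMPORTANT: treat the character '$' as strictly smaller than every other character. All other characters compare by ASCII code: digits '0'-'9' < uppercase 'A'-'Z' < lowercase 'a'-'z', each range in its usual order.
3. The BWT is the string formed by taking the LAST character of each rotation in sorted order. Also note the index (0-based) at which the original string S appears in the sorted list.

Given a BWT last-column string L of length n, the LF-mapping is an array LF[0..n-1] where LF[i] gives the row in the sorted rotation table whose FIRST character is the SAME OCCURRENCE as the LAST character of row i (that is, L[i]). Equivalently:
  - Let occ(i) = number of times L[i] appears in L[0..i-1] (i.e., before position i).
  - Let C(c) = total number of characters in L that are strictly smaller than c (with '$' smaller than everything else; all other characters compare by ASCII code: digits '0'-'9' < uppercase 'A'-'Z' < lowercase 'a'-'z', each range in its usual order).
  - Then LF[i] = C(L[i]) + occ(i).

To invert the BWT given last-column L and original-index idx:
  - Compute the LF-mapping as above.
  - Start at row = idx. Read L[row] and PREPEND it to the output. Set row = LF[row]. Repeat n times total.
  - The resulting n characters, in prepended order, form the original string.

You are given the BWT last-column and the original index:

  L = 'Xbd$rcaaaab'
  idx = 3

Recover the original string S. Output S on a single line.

Answer: abracadabX$

Derivation:
LF mapping: 1 6 9 0 10 8 2 3 4 5 7
Walk LF starting at row 3, prepending L[row]:
  step 1: row=3, L[3]='$', prepend. Next row=LF[3]=0
  step 2: row=0, L[0]='X', prepend. Next row=LF[0]=1
  step 3: row=1, L[1]='b', prepend. Next row=LF[1]=6
  step 4: row=6, L[6]='a', prepend. Next row=LF[6]=2
  step 5: row=2, L[2]='d', prepend. Next row=LF[2]=9
  step 6: row=9, L[9]='a', prepend. Next row=LF[9]=5
  step 7: row=5, L[5]='c', prepend. Next row=LF[5]=8
  step 8: row=8, L[8]='a', prepend. Next row=LF[8]=4
  step 9: row=4, L[4]='r', prepend. Next row=LF[4]=10
  step 10: row=10, L[10]='b', prepend. Next row=LF[10]=7
  step 11: row=7, L[7]='a', prepend. Next row=LF[7]=3
Reversed output: abracadabX$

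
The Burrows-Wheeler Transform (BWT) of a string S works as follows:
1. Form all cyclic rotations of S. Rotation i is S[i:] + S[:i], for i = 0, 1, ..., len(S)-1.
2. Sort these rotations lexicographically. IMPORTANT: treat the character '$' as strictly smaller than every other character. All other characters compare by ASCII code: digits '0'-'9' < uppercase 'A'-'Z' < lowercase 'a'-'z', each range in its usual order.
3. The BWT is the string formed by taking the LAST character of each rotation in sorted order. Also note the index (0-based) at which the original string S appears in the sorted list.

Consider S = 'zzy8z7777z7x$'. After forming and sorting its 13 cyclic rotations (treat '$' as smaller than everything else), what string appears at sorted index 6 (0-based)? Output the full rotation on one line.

All 13 rotations (rotation i = S[i:]+S[:i]):
  rot[0] = zzy8z7777z7x$
  rot[1] = zy8z7777z7x$z
  rot[2] = y8z7777z7x$zz
  rot[3] = 8z7777z7x$zzy
  rot[4] = z7777z7x$zzy8
  rot[5] = 7777z7x$zzy8z
  rot[6] = 777z7x$zzy8z7
  rot[7] = 77z7x$zzy8z77
  rot[8] = 7z7x$zzy8z777
  rot[9] = z7x$zzy8z7777
  rot[10] = 7x$zzy8z7777z
  rot[11] = x$zzy8z7777z7
  rot[12] = $zzy8z7777z7x
Sorted (with $ < everything):
  sorted[0] = $zzy8z7777z7x
  sorted[1] = 7777z7x$zzy8z
  sorted[2] = 777z7x$zzy8z7
  sorted[3] = 77z7x$zzy8z77
  sorted[4] = 7x$zzy8z7777z
  sorted[5] = 7z7x$zzy8z777
  sorted[6] = 8z7777z7x$zzy
  sorted[7] = x$zzy8z7777z7
  sorted[8] = y8z7777z7x$zz
  sorted[9] = z7777z7x$zzy8
  sorted[10] = z7x$zzy8z7777
  sorted[11] = zy8z7777z7x$z
  sorted[12] = zzy8z7777z7x$
sorted[6] = 8z7777z7x$zzy

Answer: 8z7777z7x$zzy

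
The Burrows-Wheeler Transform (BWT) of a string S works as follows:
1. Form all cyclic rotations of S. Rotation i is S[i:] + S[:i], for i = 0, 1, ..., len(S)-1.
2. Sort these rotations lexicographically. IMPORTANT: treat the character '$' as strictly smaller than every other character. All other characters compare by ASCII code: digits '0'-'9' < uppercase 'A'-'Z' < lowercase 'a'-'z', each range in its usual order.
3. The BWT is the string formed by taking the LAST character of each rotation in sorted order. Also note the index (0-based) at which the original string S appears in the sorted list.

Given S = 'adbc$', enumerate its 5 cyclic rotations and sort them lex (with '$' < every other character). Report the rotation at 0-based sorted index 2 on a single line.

All 5 rotations (rotation i = S[i:]+S[:i]):
  rot[0] = adbc$
  rot[1] = dbc$a
  rot[2] = bc$ad
  rot[3] = c$adb
  rot[4] = $adbc
Sorted (with $ < everything):
  sorted[0] = $adbc
  sorted[1] = adbc$
  sorted[2] = bc$ad
  sorted[3] = c$adb
  sorted[4] = dbc$a
sorted[2] = bc$ad

Answer: bc$ad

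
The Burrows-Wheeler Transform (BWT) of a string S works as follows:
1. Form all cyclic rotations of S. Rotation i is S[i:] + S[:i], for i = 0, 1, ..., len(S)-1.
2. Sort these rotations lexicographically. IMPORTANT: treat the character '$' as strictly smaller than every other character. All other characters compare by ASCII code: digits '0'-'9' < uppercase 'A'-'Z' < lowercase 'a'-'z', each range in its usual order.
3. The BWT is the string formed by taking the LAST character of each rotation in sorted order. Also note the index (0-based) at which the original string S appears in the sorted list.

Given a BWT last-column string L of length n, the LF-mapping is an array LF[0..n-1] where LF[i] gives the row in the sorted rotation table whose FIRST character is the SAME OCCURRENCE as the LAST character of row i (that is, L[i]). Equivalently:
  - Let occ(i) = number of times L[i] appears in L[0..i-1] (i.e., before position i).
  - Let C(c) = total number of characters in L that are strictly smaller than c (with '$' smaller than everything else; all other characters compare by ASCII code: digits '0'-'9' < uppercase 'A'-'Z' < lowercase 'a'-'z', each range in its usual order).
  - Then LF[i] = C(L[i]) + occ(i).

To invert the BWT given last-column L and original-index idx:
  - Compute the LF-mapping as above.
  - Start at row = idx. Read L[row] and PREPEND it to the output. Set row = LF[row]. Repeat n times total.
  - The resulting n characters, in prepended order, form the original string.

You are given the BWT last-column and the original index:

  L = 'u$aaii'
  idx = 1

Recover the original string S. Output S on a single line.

LF mapping: 5 0 1 2 3 4
Walk LF starting at row 1, prepending L[row]:
  step 1: row=1, L[1]='$', prepend. Next row=LF[1]=0
  step 2: row=0, L[0]='u', prepend. Next row=LF[0]=5
  step 3: row=5, L[5]='i', prepend. Next row=LF[5]=4
  step 4: row=4, L[4]='i', prepend. Next row=LF[4]=3
  step 5: row=3, L[3]='a', prepend. Next row=LF[3]=2
  step 6: row=2, L[2]='a', prepend. Next row=LF[2]=1
Reversed output: aaiiu$

Answer: aaiiu$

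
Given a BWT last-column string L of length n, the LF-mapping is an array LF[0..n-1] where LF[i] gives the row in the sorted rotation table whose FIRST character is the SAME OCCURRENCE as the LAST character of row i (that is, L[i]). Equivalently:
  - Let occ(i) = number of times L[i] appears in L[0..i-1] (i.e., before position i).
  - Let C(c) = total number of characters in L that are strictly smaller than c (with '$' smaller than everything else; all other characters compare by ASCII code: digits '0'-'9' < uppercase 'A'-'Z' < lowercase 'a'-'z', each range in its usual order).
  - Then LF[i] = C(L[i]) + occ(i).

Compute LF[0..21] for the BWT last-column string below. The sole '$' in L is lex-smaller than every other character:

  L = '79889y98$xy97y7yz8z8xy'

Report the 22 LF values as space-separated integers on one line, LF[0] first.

Char counts: '$':1, '7':3, '8':5, '9':4, 'x':2, 'y':5, 'z':2
C (first-col start): C('$')=0, C('7')=1, C('8')=4, C('9')=9, C('x')=13, C('y')=15, C('z')=20
L[0]='7': occ=0, LF[0]=C('7')+0=1+0=1
L[1]='9': occ=0, LF[1]=C('9')+0=9+0=9
L[2]='8': occ=0, LF[2]=C('8')+0=4+0=4
L[3]='8': occ=1, LF[3]=C('8')+1=4+1=5
L[4]='9': occ=1, LF[4]=C('9')+1=9+1=10
L[5]='y': occ=0, LF[5]=C('y')+0=15+0=15
L[6]='9': occ=2, LF[6]=C('9')+2=9+2=11
L[7]='8': occ=2, LF[7]=C('8')+2=4+2=6
L[8]='$': occ=0, LF[8]=C('$')+0=0+0=0
L[9]='x': occ=0, LF[9]=C('x')+0=13+0=13
L[10]='y': occ=1, LF[10]=C('y')+1=15+1=16
L[11]='9': occ=3, LF[11]=C('9')+3=9+3=12
L[12]='7': occ=1, LF[12]=C('7')+1=1+1=2
L[13]='y': occ=2, LF[13]=C('y')+2=15+2=17
L[14]='7': occ=2, LF[14]=C('7')+2=1+2=3
L[15]='y': occ=3, LF[15]=C('y')+3=15+3=18
L[16]='z': occ=0, LF[16]=C('z')+0=20+0=20
L[17]='8': occ=3, LF[17]=C('8')+3=4+3=7
L[18]='z': occ=1, LF[18]=C('z')+1=20+1=21
L[19]='8': occ=4, LF[19]=C('8')+4=4+4=8
L[20]='x': occ=1, LF[20]=C('x')+1=13+1=14
L[21]='y': occ=4, LF[21]=C('y')+4=15+4=19

Answer: 1 9 4 5 10 15 11 6 0 13 16 12 2 17 3 18 20 7 21 8 14 19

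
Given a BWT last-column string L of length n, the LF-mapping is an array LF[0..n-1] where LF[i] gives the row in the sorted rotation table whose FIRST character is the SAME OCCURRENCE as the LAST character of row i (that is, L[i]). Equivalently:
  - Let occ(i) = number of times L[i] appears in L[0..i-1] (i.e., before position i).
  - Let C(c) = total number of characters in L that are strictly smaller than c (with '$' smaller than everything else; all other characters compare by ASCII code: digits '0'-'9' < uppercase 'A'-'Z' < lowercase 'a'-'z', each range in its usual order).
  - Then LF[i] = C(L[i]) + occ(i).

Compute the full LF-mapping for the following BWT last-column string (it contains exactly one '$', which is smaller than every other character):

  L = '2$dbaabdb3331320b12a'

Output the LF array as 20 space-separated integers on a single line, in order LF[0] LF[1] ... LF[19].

Answer: 4 0 18 14 11 12 15 19 16 7 8 9 2 10 5 1 17 3 6 13

Derivation:
Char counts: '$':1, '0':1, '1':2, '2':3, '3':4, 'a':3, 'b':4, 'd':2
C (first-col start): C('$')=0, C('0')=1, C('1')=2, C('2')=4, C('3')=7, C('a')=11, C('b')=14, C('d')=18
L[0]='2': occ=0, LF[0]=C('2')+0=4+0=4
L[1]='$': occ=0, LF[1]=C('$')+0=0+0=0
L[2]='d': occ=0, LF[2]=C('d')+0=18+0=18
L[3]='b': occ=0, LF[3]=C('b')+0=14+0=14
L[4]='a': occ=0, LF[4]=C('a')+0=11+0=11
L[5]='a': occ=1, LF[5]=C('a')+1=11+1=12
L[6]='b': occ=1, LF[6]=C('b')+1=14+1=15
L[7]='d': occ=1, LF[7]=C('d')+1=18+1=19
L[8]='b': occ=2, LF[8]=C('b')+2=14+2=16
L[9]='3': occ=0, LF[9]=C('3')+0=7+0=7
L[10]='3': occ=1, LF[10]=C('3')+1=7+1=8
L[11]='3': occ=2, LF[11]=C('3')+2=7+2=9
L[12]='1': occ=0, LF[12]=C('1')+0=2+0=2
L[13]='3': occ=3, LF[13]=C('3')+3=7+3=10
L[14]='2': occ=1, LF[14]=C('2')+1=4+1=5
L[15]='0': occ=0, LF[15]=C('0')+0=1+0=1
L[16]='b': occ=3, LF[16]=C('b')+3=14+3=17
L[17]='1': occ=1, LF[17]=C('1')+1=2+1=3
L[18]='2': occ=2, LF[18]=C('2')+2=4+2=6
L[19]='a': occ=2, LF[19]=C('a')+2=11+2=13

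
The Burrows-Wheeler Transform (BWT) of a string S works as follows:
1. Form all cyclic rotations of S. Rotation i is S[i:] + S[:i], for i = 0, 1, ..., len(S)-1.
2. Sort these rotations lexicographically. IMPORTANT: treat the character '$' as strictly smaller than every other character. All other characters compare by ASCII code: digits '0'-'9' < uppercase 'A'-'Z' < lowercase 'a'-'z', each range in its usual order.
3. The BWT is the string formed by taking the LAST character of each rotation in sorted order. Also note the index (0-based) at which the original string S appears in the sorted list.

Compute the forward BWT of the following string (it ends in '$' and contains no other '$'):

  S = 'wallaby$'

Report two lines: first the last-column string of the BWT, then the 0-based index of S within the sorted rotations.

Answer: ylwala$b
6

Derivation:
All 8 rotations (rotation i = S[i:]+S[:i]):
  rot[0] = wallaby$
  rot[1] = allaby$w
  rot[2] = llaby$wa
  rot[3] = laby$wal
  rot[4] = aby$wall
  rot[5] = by$walla
  rot[6] = y$wallab
  rot[7] = $wallaby
Sorted (with $ < everything):
  sorted[0] = $wallaby  (last char: 'y')
  sorted[1] = aby$wall  (last char: 'l')
  sorted[2] = allaby$w  (last char: 'w')
  sorted[3] = by$walla  (last char: 'a')
  sorted[4] = laby$wal  (last char: 'l')
  sorted[5] = llaby$wa  (last char: 'a')
  sorted[6] = wallaby$  (last char: '$')
  sorted[7] = y$wallab  (last char: 'b')
Last column: ylwala$b
Original string S is at sorted index 6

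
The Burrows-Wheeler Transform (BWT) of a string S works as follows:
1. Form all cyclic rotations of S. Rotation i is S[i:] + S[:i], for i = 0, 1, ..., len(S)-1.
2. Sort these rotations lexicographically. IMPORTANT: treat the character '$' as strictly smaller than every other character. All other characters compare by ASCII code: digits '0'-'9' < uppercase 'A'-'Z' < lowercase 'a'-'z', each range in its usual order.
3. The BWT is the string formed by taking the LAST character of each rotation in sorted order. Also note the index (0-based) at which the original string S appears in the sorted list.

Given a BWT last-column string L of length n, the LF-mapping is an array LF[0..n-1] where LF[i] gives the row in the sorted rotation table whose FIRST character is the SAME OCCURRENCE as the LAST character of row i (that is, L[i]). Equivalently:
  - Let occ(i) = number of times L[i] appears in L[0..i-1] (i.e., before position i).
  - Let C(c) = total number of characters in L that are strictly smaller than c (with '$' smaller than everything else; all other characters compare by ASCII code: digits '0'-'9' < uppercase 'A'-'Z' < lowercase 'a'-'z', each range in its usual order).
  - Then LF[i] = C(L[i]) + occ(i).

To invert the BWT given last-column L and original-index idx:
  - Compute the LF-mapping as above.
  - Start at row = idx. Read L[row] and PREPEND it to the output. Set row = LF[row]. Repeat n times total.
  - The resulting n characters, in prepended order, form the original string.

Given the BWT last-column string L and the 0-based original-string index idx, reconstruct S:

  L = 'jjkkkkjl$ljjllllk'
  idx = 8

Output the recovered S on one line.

LF mapping: 1 2 6 7 8 9 3 11 0 12 4 5 13 14 15 16 10
Walk LF starting at row 8, prepending L[row]:
  step 1: row=8, L[8]='$', prepend. Next row=LF[8]=0
  step 2: row=0, L[0]='j', prepend. Next row=LF[0]=1
  step 3: row=1, L[1]='j', prepend. Next row=LF[1]=2
  step 4: row=2, L[2]='k', prepend. Next row=LF[2]=6
  step 5: row=6, L[6]='j', prepend. Next row=LF[6]=3
  step 6: row=3, L[3]='k', prepend. Next row=LF[3]=7
  step 7: row=7, L[7]='l', prepend. Next row=LF[7]=11
  step 8: row=11, L[11]='j', prepend. Next row=LF[11]=5
  step 9: row=5, L[5]='k', prepend. Next row=LF[5]=9
  step 10: row=9, L[9]='l', prepend. Next row=LF[9]=12
  step 11: row=12, L[12]='l', prepend. Next row=LF[12]=13
  step 12: row=13, L[13]='l', prepend. Next row=LF[13]=14
  step 13: row=14, L[14]='l', prepend. Next row=LF[14]=15
  step 14: row=15, L[15]='l', prepend. Next row=LF[15]=16
  step 15: row=16, L[16]='k', prepend. Next row=LF[16]=10
  step 16: row=10, L[10]='j', prepend. Next row=LF[10]=4
  step 17: row=4, L[4]='k', prepend. Next row=LF[4]=8
Reversed output: kjklllllkjlkjkjj$

Answer: kjklllllkjlkjkjj$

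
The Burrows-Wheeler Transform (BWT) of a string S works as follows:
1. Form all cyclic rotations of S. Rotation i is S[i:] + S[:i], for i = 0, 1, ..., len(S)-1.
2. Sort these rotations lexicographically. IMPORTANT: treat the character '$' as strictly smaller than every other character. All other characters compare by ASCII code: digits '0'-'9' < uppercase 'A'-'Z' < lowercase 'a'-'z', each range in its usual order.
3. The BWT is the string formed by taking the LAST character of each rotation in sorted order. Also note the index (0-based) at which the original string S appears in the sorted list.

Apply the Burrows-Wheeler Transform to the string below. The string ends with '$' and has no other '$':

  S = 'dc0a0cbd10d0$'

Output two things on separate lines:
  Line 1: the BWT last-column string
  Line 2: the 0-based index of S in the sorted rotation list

Answer: 0dca1d0cd00b$
12

Derivation:
All 13 rotations (rotation i = S[i:]+S[:i]):
  rot[0] = dc0a0cbd10d0$
  rot[1] = c0a0cbd10d0$d
  rot[2] = 0a0cbd10d0$dc
  rot[3] = a0cbd10d0$dc0
  rot[4] = 0cbd10d0$dc0a
  rot[5] = cbd10d0$dc0a0
  rot[6] = bd10d0$dc0a0c
  rot[7] = d10d0$dc0a0cb
  rot[8] = 10d0$dc0a0cbd
  rot[9] = 0d0$dc0a0cbd1
  rot[10] = d0$dc0a0cbd10
  rot[11] = 0$dc0a0cbd10d
  rot[12] = $dc0a0cbd10d0
Sorted (with $ < everything):
  sorted[0] = $dc0a0cbd10d0  (last char: '0')
  sorted[1] = 0$dc0a0cbd10d  (last char: 'd')
  sorted[2] = 0a0cbd10d0$dc  (last char: 'c')
  sorted[3] = 0cbd10d0$dc0a  (last char: 'a')
  sorted[4] = 0d0$dc0a0cbd1  (last char: '1')
  sorted[5] = 10d0$dc0a0cbd  (last char: 'd')
  sorted[6] = a0cbd10d0$dc0  (last char: '0')
  sorted[7] = bd10d0$dc0a0c  (last char: 'c')
  sorted[8] = c0a0cbd10d0$d  (last char: 'd')
  sorted[9] = cbd10d0$dc0a0  (last char: '0')
  sorted[10] = d0$dc0a0cbd10  (last char: '0')
  sorted[11] = d10d0$dc0a0cb  (last char: 'b')
  sorted[12] = dc0a0cbd10d0$  (last char: '$')
Last column: 0dca1d0cd00b$
Original string S is at sorted index 12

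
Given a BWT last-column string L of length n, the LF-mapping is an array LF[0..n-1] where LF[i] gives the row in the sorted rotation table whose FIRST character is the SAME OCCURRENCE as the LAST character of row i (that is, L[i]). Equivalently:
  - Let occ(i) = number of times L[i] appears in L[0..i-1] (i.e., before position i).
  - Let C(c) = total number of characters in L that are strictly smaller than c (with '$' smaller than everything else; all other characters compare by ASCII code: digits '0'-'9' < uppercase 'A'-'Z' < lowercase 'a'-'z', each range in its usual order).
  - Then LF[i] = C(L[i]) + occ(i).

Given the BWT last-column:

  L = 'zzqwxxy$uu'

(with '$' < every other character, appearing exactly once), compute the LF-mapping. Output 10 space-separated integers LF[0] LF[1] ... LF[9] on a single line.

Char counts: '$':1, 'q':1, 'u':2, 'w':1, 'x':2, 'y':1, 'z':2
C (first-col start): C('$')=0, C('q')=1, C('u')=2, C('w')=4, C('x')=5, C('y')=7, C('z')=8
L[0]='z': occ=0, LF[0]=C('z')+0=8+0=8
L[1]='z': occ=1, LF[1]=C('z')+1=8+1=9
L[2]='q': occ=0, LF[2]=C('q')+0=1+0=1
L[3]='w': occ=0, LF[3]=C('w')+0=4+0=4
L[4]='x': occ=0, LF[4]=C('x')+0=5+0=5
L[5]='x': occ=1, LF[5]=C('x')+1=5+1=6
L[6]='y': occ=0, LF[6]=C('y')+0=7+0=7
L[7]='$': occ=0, LF[7]=C('$')+0=0+0=0
L[8]='u': occ=0, LF[8]=C('u')+0=2+0=2
L[9]='u': occ=1, LF[9]=C('u')+1=2+1=3

Answer: 8 9 1 4 5 6 7 0 2 3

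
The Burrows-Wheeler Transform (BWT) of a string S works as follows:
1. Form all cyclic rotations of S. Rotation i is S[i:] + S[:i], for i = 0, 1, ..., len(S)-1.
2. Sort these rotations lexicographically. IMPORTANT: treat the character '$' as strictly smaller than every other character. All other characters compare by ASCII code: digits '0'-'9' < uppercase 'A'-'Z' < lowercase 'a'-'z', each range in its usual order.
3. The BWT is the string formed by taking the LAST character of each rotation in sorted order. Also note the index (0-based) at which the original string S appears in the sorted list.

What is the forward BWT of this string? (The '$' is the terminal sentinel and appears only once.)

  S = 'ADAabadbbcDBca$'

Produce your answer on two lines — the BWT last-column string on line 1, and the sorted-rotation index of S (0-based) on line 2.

Answer: a$DDAccAbadbbBa
1

Derivation:
All 15 rotations (rotation i = S[i:]+S[:i]):
  rot[0] = ADAabadbbcDBca$
  rot[1] = DAabadbbcDBca$A
  rot[2] = AabadbbcDBca$AD
  rot[3] = abadbbcDBca$ADA
  rot[4] = badbbcDBca$ADAa
  rot[5] = adbbcDBca$ADAab
  rot[6] = dbbcDBca$ADAaba
  rot[7] = bbcDBca$ADAabad
  rot[8] = bcDBca$ADAabadb
  rot[9] = cDBca$ADAabadbb
  rot[10] = DBca$ADAabadbbc
  rot[11] = Bca$ADAabadbbcD
  rot[12] = ca$ADAabadbbcDB
  rot[13] = a$ADAabadbbcDBc
  rot[14] = $ADAabadbbcDBca
Sorted (with $ < everything):
  sorted[0] = $ADAabadbbcDBca  (last char: 'a')
  sorted[1] = ADAabadbbcDBca$  (last char: '$')
  sorted[2] = AabadbbcDBca$AD  (last char: 'D')
  sorted[3] = Bca$ADAabadbbcD  (last char: 'D')
  sorted[4] = DAabadbbcDBca$A  (last char: 'A')
  sorted[5] = DBca$ADAabadbbc  (last char: 'c')
  sorted[6] = a$ADAabadbbcDBc  (last char: 'c')
  sorted[7] = abadbbcDBca$ADA  (last char: 'A')
  sorted[8] = adbbcDBca$ADAab  (last char: 'b')
  sorted[9] = badbbcDBca$ADAa  (last char: 'a')
  sorted[10] = bbcDBca$ADAabad  (last char: 'd')
  sorted[11] = bcDBca$ADAabadb  (last char: 'b')
  sorted[12] = cDBca$ADAabadbb  (last char: 'b')
  sorted[13] = ca$ADAabadbbcDB  (last char: 'B')
  sorted[14] = dbbcDBca$ADAaba  (last char: 'a')
Last column: a$DDAccAbadbbBa
Original string S is at sorted index 1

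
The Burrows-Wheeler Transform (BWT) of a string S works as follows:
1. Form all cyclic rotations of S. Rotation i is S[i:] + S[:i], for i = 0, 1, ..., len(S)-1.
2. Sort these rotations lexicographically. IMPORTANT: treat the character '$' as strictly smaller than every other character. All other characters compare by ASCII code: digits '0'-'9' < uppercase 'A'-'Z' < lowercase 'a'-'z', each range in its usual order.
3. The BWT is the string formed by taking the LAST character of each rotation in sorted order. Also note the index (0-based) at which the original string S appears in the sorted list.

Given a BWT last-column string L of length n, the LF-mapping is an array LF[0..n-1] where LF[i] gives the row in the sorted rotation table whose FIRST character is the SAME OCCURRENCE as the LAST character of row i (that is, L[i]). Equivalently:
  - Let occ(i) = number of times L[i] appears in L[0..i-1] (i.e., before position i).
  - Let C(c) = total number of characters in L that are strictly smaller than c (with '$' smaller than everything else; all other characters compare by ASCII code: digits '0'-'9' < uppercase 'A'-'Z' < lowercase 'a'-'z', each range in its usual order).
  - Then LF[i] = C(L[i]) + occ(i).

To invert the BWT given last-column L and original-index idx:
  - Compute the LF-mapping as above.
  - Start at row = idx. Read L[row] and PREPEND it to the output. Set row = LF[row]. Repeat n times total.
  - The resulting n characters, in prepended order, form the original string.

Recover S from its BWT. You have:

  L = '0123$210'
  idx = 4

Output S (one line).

Answer: 1220310$

Derivation:
LF mapping: 1 3 5 7 0 6 4 2
Walk LF starting at row 4, prepending L[row]:
  step 1: row=4, L[4]='$', prepend. Next row=LF[4]=0
  step 2: row=0, L[0]='0', prepend. Next row=LF[0]=1
  step 3: row=1, L[1]='1', prepend. Next row=LF[1]=3
  step 4: row=3, L[3]='3', prepend. Next row=LF[3]=7
  step 5: row=7, L[7]='0', prepend. Next row=LF[7]=2
  step 6: row=2, L[2]='2', prepend. Next row=LF[2]=5
  step 7: row=5, L[5]='2', prepend. Next row=LF[5]=6
  step 8: row=6, L[6]='1', prepend. Next row=LF[6]=4
Reversed output: 1220310$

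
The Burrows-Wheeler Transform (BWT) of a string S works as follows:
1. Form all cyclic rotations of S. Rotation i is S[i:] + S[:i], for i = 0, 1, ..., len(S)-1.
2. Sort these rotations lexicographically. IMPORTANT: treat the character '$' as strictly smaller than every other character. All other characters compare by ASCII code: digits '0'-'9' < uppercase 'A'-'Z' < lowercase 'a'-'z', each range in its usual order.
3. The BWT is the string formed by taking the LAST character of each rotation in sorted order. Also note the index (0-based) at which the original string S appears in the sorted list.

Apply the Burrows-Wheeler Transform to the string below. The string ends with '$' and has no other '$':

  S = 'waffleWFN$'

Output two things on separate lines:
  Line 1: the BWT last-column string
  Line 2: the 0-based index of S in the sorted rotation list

All 10 rotations (rotation i = S[i:]+S[:i]):
  rot[0] = waffleWFN$
  rot[1] = affleWFN$w
  rot[2] = ffleWFN$wa
  rot[3] = fleWFN$waf
  rot[4] = leWFN$waff
  rot[5] = eWFN$waffl
  rot[6] = WFN$waffle
  rot[7] = FN$waffleW
  rot[8] = N$waffleWF
  rot[9] = $waffleWFN
Sorted (with $ < everything):
  sorted[0] = $waffleWFN  (last char: 'N')
  sorted[1] = FN$waffleW  (last char: 'W')
  sorted[2] = N$waffleWF  (last char: 'F')
  sorted[3] = WFN$waffle  (last char: 'e')
  sorted[4] = affleWFN$w  (last char: 'w')
  sorted[5] = eWFN$waffl  (last char: 'l')
  sorted[6] = ffleWFN$wa  (last char: 'a')
  sorted[7] = fleWFN$waf  (last char: 'f')
  sorted[8] = leWFN$waff  (last char: 'f')
  sorted[9] = waffleWFN$  (last char: '$')
Last column: NWFewlaff$
Original string S is at sorted index 9

Answer: NWFewlaff$
9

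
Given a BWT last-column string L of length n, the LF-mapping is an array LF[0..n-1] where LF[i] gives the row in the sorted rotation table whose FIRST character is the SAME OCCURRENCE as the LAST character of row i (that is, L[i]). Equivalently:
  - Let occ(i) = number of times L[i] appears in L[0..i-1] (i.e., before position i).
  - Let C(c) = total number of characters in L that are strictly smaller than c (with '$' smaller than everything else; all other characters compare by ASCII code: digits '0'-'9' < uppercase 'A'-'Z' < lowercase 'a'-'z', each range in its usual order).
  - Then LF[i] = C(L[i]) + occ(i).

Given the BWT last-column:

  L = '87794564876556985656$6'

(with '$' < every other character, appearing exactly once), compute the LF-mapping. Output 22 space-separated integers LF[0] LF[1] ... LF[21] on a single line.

Answer: 17 14 15 20 1 3 8 2 18 16 9 4 5 10 21 19 6 11 7 12 0 13

Derivation:
Char counts: '$':1, '4':2, '5':5, '6':6, '7':3, '8':3, '9':2
C (first-col start): C('$')=0, C('4')=1, C('5')=3, C('6')=8, C('7')=14, C('8')=17, C('9')=20
L[0]='8': occ=0, LF[0]=C('8')+0=17+0=17
L[1]='7': occ=0, LF[1]=C('7')+0=14+0=14
L[2]='7': occ=1, LF[2]=C('7')+1=14+1=15
L[3]='9': occ=0, LF[3]=C('9')+0=20+0=20
L[4]='4': occ=0, LF[4]=C('4')+0=1+0=1
L[5]='5': occ=0, LF[5]=C('5')+0=3+0=3
L[6]='6': occ=0, LF[6]=C('6')+0=8+0=8
L[7]='4': occ=1, LF[7]=C('4')+1=1+1=2
L[8]='8': occ=1, LF[8]=C('8')+1=17+1=18
L[9]='7': occ=2, LF[9]=C('7')+2=14+2=16
L[10]='6': occ=1, LF[10]=C('6')+1=8+1=9
L[11]='5': occ=1, LF[11]=C('5')+1=3+1=4
L[12]='5': occ=2, LF[12]=C('5')+2=3+2=5
L[13]='6': occ=2, LF[13]=C('6')+2=8+2=10
L[14]='9': occ=1, LF[14]=C('9')+1=20+1=21
L[15]='8': occ=2, LF[15]=C('8')+2=17+2=19
L[16]='5': occ=3, LF[16]=C('5')+3=3+3=6
L[17]='6': occ=3, LF[17]=C('6')+3=8+3=11
L[18]='5': occ=4, LF[18]=C('5')+4=3+4=7
L[19]='6': occ=4, LF[19]=C('6')+4=8+4=12
L[20]='$': occ=0, LF[20]=C('$')+0=0+0=0
L[21]='6': occ=5, LF[21]=C('6')+5=8+5=13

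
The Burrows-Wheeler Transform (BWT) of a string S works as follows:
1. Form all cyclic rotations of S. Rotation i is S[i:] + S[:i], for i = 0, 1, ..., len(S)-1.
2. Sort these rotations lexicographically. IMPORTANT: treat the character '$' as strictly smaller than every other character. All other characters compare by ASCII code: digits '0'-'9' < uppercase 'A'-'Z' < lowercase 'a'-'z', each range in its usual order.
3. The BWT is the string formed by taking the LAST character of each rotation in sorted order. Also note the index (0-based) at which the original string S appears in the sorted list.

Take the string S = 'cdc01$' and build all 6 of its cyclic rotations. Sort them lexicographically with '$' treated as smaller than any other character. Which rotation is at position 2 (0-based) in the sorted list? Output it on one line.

All 6 rotations (rotation i = S[i:]+S[:i]):
  rot[0] = cdc01$
  rot[1] = dc01$c
  rot[2] = c01$cd
  rot[3] = 01$cdc
  rot[4] = 1$cdc0
  rot[5] = $cdc01
Sorted (with $ < everything):
  sorted[0] = $cdc01
  sorted[1] = 01$cdc
  sorted[2] = 1$cdc0
  sorted[3] = c01$cd
  sorted[4] = cdc01$
  sorted[5] = dc01$c
sorted[2] = 1$cdc0

Answer: 1$cdc0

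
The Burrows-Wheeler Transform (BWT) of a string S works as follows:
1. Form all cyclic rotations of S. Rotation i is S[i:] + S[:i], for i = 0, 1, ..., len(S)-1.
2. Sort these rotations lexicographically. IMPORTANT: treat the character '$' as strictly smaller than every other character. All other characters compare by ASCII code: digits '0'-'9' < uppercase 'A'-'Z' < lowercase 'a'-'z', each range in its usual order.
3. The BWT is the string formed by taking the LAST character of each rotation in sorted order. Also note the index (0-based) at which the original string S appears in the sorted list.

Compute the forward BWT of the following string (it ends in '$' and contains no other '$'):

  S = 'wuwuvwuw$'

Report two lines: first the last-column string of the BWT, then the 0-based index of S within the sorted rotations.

Answer: wwwwuuuv$
8

Derivation:
All 9 rotations (rotation i = S[i:]+S[:i]):
  rot[0] = wuwuvwuw$
  rot[1] = uwuvwuw$w
  rot[2] = wuvwuw$wu
  rot[3] = uvwuw$wuw
  rot[4] = vwuw$wuwu
  rot[5] = wuw$wuwuv
  rot[6] = uw$wuwuvw
  rot[7] = w$wuwuvwu
  rot[8] = $wuwuvwuw
Sorted (with $ < everything):
  sorted[0] = $wuwuvwuw  (last char: 'w')
  sorted[1] = uvwuw$wuw  (last char: 'w')
  sorted[2] = uw$wuwuvw  (last char: 'w')
  sorted[3] = uwuvwuw$w  (last char: 'w')
  sorted[4] = vwuw$wuwu  (last char: 'u')
  sorted[5] = w$wuwuvwu  (last char: 'u')
  sorted[6] = wuvwuw$wu  (last char: 'u')
  sorted[7] = wuw$wuwuv  (last char: 'v')
  sorted[8] = wuwuvwuw$  (last char: '$')
Last column: wwwwuuuv$
Original string S is at sorted index 8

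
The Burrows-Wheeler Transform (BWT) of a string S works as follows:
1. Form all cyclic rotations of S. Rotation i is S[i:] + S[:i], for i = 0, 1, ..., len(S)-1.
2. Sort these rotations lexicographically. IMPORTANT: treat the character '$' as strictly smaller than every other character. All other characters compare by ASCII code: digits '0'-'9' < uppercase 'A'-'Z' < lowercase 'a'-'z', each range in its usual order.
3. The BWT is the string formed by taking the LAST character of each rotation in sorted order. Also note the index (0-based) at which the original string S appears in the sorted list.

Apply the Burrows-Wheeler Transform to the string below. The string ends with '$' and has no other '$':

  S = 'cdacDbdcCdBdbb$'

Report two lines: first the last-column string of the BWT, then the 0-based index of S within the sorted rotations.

All 15 rotations (rotation i = S[i:]+S[:i]):
  rot[0] = cdacDbdcCdBdbb$
  rot[1] = dacDbdcCdBdbb$c
  rot[2] = acDbdcCdBdbb$cd
  rot[3] = cDbdcCdBdbb$cda
  rot[4] = DbdcCdBdbb$cdac
  rot[5] = bdcCdBdbb$cdacD
  rot[6] = dcCdBdbb$cdacDb
  rot[7] = cCdBdbb$cdacDbd
  rot[8] = CdBdbb$cdacDbdc
  rot[9] = dBdbb$cdacDbdcC
  rot[10] = Bdbb$cdacDbdcCd
  rot[11] = dbb$cdacDbdcCdB
  rot[12] = bb$cdacDbdcCdBd
  rot[13] = b$cdacDbdcCdBdb
  rot[14] = $cdacDbdcCdBdbb
Sorted (with $ < everything):
  sorted[0] = $cdacDbdcCdBdbb  (last char: 'b')
  sorted[1] = Bdbb$cdacDbdcCd  (last char: 'd')
  sorted[2] = CdBdbb$cdacDbdc  (last char: 'c')
  sorted[3] = DbdcCdBdbb$cdac  (last char: 'c')
  sorted[4] = acDbdcCdBdbb$cd  (last char: 'd')
  sorted[5] = b$cdacDbdcCdBdb  (last char: 'b')
  sorted[6] = bb$cdacDbdcCdBd  (last char: 'd')
  sorted[7] = bdcCdBdbb$cdacD  (last char: 'D')
  sorted[8] = cCdBdbb$cdacDbd  (last char: 'd')
  sorted[9] = cDbdcCdBdbb$cda  (last char: 'a')
  sorted[10] = cdacDbdcCdBdbb$  (last char: '$')
  sorted[11] = dBdbb$cdacDbdcC  (last char: 'C')
  sorted[12] = dacDbdcCdBdbb$c  (last char: 'c')
  sorted[13] = dbb$cdacDbdcCdB  (last char: 'B')
  sorted[14] = dcCdBdbb$cdacDb  (last char: 'b')
Last column: bdccdbdDda$CcBb
Original string S is at sorted index 10

Answer: bdccdbdDda$CcBb
10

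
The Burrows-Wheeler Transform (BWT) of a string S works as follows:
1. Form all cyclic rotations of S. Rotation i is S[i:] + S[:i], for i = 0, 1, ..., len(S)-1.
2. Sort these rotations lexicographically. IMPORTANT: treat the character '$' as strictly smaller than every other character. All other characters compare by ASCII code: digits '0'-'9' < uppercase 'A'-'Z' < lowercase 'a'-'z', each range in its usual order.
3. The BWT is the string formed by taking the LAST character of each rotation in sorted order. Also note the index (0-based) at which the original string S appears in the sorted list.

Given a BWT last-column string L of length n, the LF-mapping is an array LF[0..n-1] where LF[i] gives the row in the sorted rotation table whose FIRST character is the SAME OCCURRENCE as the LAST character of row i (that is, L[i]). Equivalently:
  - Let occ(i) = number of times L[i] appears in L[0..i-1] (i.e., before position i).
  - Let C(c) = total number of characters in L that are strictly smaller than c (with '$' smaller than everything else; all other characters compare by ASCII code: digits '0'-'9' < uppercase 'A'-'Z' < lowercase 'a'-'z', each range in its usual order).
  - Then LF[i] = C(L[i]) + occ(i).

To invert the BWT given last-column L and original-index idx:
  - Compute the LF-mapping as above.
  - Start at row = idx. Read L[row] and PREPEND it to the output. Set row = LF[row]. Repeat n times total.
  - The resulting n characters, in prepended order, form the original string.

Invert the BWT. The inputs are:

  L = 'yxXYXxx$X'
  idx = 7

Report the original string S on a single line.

Answer: xxxXXYXy$

Derivation:
LF mapping: 8 5 1 4 2 6 7 0 3
Walk LF starting at row 7, prepending L[row]:
  step 1: row=7, L[7]='$', prepend. Next row=LF[7]=0
  step 2: row=0, L[0]='y', prepend. Next row=LF[0]=8
  step 3: row=8, L[8]='X', prepend. Next row=LF[8]=3
  step 4: row=3, L[3]='Y', prepend. Next row=LF[3]=4
  step 5: row=4, L[4]='X', prepend. Next row=LF[4]=2
  step 6: row=2, L[2]='X', prepend. Next row=LF[2]=1
  step 7: row=1, L[1]='x', prepend. Next row=LF[1]=5
  step 8: row=5, L[5]='x', prepend. Next row=LF[5]=6
  step 9: row=6, L[6]='x', prepend. Next row=LF[6]=7
Reversed output: xxxXXYXy$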